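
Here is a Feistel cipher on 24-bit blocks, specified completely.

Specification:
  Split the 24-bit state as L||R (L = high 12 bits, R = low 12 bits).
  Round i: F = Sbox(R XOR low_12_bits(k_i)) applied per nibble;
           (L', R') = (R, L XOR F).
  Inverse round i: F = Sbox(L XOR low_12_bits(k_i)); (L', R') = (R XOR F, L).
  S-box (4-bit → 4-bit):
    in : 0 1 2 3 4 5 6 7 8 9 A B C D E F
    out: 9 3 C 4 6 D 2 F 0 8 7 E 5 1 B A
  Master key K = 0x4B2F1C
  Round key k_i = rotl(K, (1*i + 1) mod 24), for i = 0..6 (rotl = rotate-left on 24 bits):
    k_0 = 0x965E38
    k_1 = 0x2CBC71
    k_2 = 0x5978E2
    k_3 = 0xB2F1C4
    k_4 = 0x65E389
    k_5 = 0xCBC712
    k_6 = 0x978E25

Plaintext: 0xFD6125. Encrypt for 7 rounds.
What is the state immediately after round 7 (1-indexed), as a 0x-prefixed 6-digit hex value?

0x361A81

s_0 = plaintext = 0xFD6125
s_1 = Round(s_0, k_0) = 0x1255E7
s_2 = Round(s_1, k_1) = 0x5E79A7
s_3 = Round(s_2, k_2) = 0x9A768A
s_4 = Round(s_3, k_3) = 0x68A6CC
s_5 = Round(s_4, k_4) = 0x6CCBE7
s_6 = Round(s_5, k_5) = 0xBE7361
s_7 = Round(s_6, k_6) = 0x361A81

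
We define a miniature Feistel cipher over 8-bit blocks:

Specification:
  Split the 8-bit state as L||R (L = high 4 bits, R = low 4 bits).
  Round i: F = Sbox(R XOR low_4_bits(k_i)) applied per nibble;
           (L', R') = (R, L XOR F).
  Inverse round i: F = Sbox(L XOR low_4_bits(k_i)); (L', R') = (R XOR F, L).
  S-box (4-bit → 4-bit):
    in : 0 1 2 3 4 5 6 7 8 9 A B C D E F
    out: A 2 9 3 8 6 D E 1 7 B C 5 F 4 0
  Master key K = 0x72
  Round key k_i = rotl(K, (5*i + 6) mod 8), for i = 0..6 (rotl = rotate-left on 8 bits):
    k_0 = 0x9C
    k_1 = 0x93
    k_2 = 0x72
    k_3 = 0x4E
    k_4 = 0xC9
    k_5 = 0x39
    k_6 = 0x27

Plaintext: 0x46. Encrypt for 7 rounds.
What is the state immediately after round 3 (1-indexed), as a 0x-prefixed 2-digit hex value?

0x3D

s_0 = plaintext = 0x46
s_1 = Round(s_0, k_0) = 0x6F
s_2 = Round(s_1, k_1) = 0xF3
s_3 = Round(s_2, k_2) = 0x3D
s_4 = Round(s_3, k_3) = 0xD0
s_5 = Round(s_4, k_4) = 0x0A
s_6 = Round(s_5, k_5) = 0xA3
s_7 = Round(s_6, k_6) = 0x32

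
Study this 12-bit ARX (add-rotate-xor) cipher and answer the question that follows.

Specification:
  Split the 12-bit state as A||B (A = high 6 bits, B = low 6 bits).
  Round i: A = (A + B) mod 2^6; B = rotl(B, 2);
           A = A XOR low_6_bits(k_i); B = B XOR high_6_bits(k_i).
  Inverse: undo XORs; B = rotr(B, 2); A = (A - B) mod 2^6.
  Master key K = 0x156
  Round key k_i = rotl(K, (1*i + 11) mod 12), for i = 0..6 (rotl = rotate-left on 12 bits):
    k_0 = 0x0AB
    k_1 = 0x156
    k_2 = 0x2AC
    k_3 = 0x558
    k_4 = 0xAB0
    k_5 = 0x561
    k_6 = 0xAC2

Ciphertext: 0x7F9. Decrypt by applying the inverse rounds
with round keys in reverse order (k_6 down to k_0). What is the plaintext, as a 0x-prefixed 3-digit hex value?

s_0 = ciphertext = 0x7F9
s_1 = InvRound(s_0, k_6) = 0xE64
s_2 = InvRound(s_1, k_5) = 0xF1C
s_3 = InvRound(s_2, k_4) = 0x7ED
s_4 = InvRound(s_3, k_3) = 0xE4E
s_5 = InvRound(s_4, k_2) = 0x501
s_6 = InvRound(s_5, k_1) = 0x041
s_7 = InvRound(s_6, k_0) = 0xEB0

0xEB0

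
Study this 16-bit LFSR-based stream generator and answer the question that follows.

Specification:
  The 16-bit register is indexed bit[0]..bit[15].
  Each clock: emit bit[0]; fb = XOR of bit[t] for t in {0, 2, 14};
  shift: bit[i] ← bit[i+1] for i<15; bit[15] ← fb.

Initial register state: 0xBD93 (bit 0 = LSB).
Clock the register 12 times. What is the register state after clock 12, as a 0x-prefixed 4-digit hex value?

reg_0 = 0xBD93
clock 1: out=1, reg = 0xDEC9
clock 2: out=1, reg = 0x6F64
clock 3: out=0, reg = 0x37B2
clock 4: out=0, reg = 0x1BD9
clock 5: out=1, reg = 0x8DEC
clock 6: out=0, reg = 0xC6F6
clock 7: out=0, reg = 0x637B
clock 8: out=1, reg = 0x31BD
clock 9: out=1, reg = 0x18DE
clock 10: out=0, reg = 0x8C6F
clock 11: out=1, reg = 0x4637
clock 12: out=1, reg = 0xA31B

0xA31B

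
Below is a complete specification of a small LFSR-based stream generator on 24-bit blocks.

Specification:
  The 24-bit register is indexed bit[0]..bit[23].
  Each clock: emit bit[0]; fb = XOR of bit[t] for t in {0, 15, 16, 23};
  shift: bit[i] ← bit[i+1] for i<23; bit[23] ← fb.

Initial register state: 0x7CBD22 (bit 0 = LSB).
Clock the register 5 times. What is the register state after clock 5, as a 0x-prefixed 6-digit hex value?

reg_0 = 0x7CBD22
clock 1: out=0, reg = 0xBE5E91
clock 2: out=1, reg = 0x5F2F48
clock 3: out=0, reg = 0xAF97A4
clock 4: out=0, reg = 0xD7CBD2
clock 5: out=0, reg = 0xEBE5E9

0xEBE5E9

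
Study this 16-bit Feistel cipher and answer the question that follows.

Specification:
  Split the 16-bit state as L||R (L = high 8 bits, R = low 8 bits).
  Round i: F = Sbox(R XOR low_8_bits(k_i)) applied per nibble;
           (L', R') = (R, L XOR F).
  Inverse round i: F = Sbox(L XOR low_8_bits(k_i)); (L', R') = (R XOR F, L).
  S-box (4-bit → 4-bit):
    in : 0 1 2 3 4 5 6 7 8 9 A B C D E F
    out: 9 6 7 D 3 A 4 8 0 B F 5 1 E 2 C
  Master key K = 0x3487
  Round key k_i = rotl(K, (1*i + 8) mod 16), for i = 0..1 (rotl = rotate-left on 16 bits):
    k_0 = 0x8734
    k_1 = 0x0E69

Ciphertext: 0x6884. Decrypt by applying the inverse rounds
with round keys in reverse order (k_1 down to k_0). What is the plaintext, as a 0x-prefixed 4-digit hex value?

0x1C12

s_0 = ciphertext = 0x6884
s_1 = InvRound(s_0, k_1) = 0x1268
s_2 = InvRound(s_1, k_0) = 0x1C12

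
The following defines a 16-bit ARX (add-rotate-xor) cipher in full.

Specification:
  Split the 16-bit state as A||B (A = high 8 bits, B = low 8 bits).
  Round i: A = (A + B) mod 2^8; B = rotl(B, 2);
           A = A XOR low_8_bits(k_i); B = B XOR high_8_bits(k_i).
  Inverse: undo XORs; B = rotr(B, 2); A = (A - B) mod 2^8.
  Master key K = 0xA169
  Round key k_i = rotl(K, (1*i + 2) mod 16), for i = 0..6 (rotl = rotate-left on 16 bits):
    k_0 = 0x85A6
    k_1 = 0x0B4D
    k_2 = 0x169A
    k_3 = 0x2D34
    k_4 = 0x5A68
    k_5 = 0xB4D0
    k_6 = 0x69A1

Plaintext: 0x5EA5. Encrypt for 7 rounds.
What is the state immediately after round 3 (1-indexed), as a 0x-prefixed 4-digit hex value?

0xA60B

s_0 = plaintext = 0x5EA5
s_1 = Round(s_0, k_0) = 0xA513
s_2 = Round(s_1, k_1) = 0xF547
s_3 = Round(s_2, k_2) = 0xA60B
s_4 = Round(s_3, k_3) = 0x8501
s_5 = Round(s_4, k_4) = 0xEE5E
s_6 = Round(s_5, k_5) = 0x9CCD
s_7 = Round(s_6, k_6) = 0xC85E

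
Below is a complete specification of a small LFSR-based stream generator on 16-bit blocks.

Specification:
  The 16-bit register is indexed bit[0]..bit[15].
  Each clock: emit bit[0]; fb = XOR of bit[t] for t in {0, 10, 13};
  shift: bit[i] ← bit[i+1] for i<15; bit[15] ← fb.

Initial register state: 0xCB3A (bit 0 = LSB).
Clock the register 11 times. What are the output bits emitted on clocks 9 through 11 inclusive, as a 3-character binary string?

110

reg_0 = 0xCB3A
clock 1: out=0, reg = 0x659D
clock 2: out=1, reg = 0xB2CE
clock 3: out=0, reg = 0xD967
clock 4: out=1, reg = 0xECB3
clock 5: out=1, reg = 0xF659
clock 6: out=1, reg = 0xFB2C
clock 7: out=0, reg = 0xFD96
clock 8: out=0, reg = 0x7ECB
clock 9: out=1, reg = 0xBF65
clock 10: out=1, reg = 0xDFB2
clock 11: out=0, reg = 0xEFD9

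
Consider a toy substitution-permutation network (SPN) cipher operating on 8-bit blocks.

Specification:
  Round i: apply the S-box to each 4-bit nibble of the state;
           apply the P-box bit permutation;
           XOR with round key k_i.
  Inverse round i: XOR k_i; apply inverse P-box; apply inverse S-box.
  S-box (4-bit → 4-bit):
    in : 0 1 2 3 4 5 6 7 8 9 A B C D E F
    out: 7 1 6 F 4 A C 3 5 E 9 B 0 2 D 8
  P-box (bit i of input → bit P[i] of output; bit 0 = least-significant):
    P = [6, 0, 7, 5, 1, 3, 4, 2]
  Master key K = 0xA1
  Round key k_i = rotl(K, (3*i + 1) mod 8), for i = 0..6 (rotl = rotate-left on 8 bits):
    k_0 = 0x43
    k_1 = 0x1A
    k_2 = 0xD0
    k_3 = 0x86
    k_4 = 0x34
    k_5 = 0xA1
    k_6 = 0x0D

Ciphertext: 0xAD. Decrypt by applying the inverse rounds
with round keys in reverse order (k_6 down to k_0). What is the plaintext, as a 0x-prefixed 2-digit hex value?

s_0 = ciphertext = 0xAD
s_1 = InvRound(s_0, k_6) = 0xC6
s_2 = InvRound(s_1, k_5) = 0xAB
s_3 = InvRound(s_2, k_4) = 0x32
s_4 = InvRound(s_3, k_3) = 0x66
s_5 = InvRound(s_4, k_2) = 0xE6
s_6 = InvRound(s_5, k_1) = 0x9E
s_7 = InvRound(s_6, k_0) = 0x90

0x90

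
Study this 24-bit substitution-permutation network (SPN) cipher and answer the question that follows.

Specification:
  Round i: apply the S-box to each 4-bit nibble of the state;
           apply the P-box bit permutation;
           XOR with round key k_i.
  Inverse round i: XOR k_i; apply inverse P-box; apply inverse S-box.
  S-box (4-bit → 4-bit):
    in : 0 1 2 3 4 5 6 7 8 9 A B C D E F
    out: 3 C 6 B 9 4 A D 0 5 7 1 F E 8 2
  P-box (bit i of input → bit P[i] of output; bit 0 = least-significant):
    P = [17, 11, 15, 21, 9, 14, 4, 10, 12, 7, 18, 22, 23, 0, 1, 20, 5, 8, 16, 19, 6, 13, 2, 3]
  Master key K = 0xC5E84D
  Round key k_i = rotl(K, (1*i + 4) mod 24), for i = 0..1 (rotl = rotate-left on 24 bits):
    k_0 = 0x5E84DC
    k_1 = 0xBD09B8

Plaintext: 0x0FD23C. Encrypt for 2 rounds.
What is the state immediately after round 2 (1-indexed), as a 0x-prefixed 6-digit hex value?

s_0 = plaintext = 0x0FD23C
s_1 = Round(s_0, k_0) = 0x686B1F
s_2 = Round(s_1, k_1) = 0xAD35A1

0xAD35A1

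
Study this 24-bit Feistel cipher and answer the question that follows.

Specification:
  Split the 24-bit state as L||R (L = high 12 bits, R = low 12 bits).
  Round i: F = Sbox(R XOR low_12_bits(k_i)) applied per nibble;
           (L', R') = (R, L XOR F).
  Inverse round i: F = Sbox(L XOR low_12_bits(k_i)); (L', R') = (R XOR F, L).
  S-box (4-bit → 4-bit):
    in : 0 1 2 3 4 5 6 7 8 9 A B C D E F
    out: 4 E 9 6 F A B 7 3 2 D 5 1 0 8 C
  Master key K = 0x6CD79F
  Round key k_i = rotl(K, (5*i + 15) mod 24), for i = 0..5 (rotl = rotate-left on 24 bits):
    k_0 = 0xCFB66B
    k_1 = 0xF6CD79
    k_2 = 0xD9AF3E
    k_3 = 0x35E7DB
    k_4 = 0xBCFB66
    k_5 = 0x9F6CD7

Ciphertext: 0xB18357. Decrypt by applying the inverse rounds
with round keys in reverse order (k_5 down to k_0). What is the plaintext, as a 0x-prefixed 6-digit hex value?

0xB70B2A

s_0 = ciphertext = 0xB18357
s_1 = InvRound(s_0, k_5) = 0x44BB18
s_2 = InvRound(s_1, k_4) = 0x78844B
s_3 = InvRound(s_2, k_3) = 0x0ED788
s_4 = InvRound(s_3, k_2) = 0xB8E0ED
s_5 = InvRound(s_4, k_1) = 0xB2AB8E
s_6 = InvRound(s_5, k_0) = 0xB70B2A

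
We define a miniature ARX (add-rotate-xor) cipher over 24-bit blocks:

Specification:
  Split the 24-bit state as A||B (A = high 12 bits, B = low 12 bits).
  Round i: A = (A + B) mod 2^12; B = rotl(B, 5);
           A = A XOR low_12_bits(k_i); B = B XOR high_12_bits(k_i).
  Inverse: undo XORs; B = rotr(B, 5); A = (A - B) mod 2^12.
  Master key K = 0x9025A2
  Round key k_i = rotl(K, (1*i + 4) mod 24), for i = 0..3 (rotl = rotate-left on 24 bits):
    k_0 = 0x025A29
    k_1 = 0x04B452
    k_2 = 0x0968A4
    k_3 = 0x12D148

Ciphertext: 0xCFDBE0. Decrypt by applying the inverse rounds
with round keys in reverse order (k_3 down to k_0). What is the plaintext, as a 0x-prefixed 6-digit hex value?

0x44C365

s_0 = ciphertext = 0xCFDBE0
s_1 = InvRound(s_0, k_3) = 0x6DF6D6
s_2 = InvRound(s_1, k_2) = 0xE49032
s_3 = InvRound(s_2, k_1) = 0xD98C83
s_4 = InvRound(s_3, k_0) = 0x44C365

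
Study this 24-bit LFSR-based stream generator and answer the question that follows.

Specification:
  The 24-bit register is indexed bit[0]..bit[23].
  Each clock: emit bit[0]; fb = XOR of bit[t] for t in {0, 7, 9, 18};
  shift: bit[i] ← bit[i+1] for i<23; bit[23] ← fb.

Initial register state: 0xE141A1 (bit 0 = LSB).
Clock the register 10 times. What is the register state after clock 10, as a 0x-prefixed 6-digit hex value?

reg_0 = 0xE141A1
clock 1: out=1, reg = 0x70A0D0
clock 2: out=0, reg = 0xB85068
clock 3: out=0, reg = 0x5C2834
clock 4: out=0, reg = 0xAE141A
clock 5: out=0, reg = 0xD70A0D
clock 6: out=1, reg = 0xEB8506
clock 7: out=0, reg = 0x75C283
clock 8: out=1, reg = 0x3AE141
clock 9: out=1, reg = 0x9D70A0
clock 10: out=0, reg = 0x4EB850

0x4EB850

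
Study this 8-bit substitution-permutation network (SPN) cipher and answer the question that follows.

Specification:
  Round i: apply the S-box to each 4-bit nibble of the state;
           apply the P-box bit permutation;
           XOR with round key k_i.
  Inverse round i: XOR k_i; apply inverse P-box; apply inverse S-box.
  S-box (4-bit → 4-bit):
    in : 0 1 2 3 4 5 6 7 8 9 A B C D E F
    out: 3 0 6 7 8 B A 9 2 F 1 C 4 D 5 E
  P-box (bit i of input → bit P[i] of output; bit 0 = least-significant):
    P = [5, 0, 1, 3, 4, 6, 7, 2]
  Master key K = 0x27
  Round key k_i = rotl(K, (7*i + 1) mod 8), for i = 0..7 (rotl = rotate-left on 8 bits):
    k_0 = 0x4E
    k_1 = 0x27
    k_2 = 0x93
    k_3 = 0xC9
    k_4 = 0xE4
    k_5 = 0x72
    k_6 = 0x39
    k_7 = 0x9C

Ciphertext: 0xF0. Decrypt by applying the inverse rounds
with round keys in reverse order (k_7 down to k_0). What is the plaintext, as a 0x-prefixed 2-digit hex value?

s_0 = ciphertext = 0xF0
s_1 = InvRound(s_0, k_7) = 0x67
s_2 = InvRound(s_1, k_6) = 0x5B
s_3 = InvRound(s_2, k_5) = 0x15
s_4 = InvRound(s_3, k_4) = 0x30
s_5 = InvRound(s_4, k_3) = 0x35
s_6 = InvRound(s_5, k_2) = 0xBE
s_7 = InvRound(s_6, k_1) = 0xE6
s_8 = InvRound(s_7, k_0) = 0xC7

0xC7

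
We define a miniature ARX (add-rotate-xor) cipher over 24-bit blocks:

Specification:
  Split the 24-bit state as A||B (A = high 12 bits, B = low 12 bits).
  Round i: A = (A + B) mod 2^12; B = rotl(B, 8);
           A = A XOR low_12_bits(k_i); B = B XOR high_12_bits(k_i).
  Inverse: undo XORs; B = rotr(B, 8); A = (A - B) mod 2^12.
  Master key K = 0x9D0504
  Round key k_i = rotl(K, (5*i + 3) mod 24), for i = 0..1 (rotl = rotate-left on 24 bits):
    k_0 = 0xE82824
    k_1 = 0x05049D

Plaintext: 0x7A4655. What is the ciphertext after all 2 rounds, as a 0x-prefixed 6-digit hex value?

0x5597EE

s_0 = plaintext = 0x7A4655
s_1 = Round(s_0, k_0) = 0x5DDBE7
s_2 = Round(s_1, k_1) = 0x5597EE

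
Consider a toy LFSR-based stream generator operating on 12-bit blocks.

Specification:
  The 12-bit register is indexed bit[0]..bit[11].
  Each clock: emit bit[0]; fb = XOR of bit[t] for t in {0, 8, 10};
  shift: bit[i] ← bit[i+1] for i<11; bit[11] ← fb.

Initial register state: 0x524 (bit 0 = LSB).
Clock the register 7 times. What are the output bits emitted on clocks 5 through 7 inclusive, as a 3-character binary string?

010

reg_0 = 0x524
clock 1: out=0, reg = 0x292
clock 2: out=0, reg = 0x149
clock 3: out=1, reg = 0x0A4
clock 4: out=0, reg = 0x052
clock 5: out=0, reg = 0x029
clock 6: out=1, reg = 0x814
clock 7: out=0, reg = 0x40A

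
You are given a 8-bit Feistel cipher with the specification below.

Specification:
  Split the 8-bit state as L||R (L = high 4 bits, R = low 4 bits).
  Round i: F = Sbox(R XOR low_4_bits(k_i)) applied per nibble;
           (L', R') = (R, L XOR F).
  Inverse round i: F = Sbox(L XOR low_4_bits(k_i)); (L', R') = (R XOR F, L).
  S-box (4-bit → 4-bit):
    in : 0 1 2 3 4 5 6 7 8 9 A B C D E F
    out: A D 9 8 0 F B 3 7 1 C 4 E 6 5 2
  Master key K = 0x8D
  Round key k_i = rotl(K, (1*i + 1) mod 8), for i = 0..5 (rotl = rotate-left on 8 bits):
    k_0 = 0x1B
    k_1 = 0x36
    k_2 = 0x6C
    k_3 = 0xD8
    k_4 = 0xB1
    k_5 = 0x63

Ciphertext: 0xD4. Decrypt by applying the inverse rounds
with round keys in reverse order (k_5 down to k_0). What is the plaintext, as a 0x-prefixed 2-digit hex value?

s_0 = ciphertext = 0xD4
s_1 = InvRound(s_0, k_5) = 0x1D
s_2 = InvRound(s_1, k_4) = 0x71
s_3 = InvRound(s_2, k_3) = 0x37
s_4 = InvRound(s_3, k_2) = 0x53
s_5 = InvRound(s_4, k_1) = 0xB5
s_6 = InvRound(s_5, k_0) = 0xFB

0xFB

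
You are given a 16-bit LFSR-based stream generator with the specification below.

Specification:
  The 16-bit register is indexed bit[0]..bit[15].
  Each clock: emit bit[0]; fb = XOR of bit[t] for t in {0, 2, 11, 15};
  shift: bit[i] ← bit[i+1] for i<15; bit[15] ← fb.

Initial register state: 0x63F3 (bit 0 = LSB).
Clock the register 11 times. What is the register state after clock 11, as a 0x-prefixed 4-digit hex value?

0x5C2C

reg_0 = 0x63F3
clock 1: out=1, reg = 0xB1F9
clock 2: out=1, reg = 0x58FC
clock 3: out=0, reg = 0x2C7E
clock 4: out=0, reg = 0x163F
clock 5: out=1, reg = 0x0B1F
clock 6: out=1, reg = 0x858F
clock 7: out=1, reg = 0xC2C7
clock 8: out=1, reg = 0xE163
clock 9: out=1, reg = 0x70B1
clock 10: out=1, reg = 0xB858
clock 11: out=0, reg = 0x5C2C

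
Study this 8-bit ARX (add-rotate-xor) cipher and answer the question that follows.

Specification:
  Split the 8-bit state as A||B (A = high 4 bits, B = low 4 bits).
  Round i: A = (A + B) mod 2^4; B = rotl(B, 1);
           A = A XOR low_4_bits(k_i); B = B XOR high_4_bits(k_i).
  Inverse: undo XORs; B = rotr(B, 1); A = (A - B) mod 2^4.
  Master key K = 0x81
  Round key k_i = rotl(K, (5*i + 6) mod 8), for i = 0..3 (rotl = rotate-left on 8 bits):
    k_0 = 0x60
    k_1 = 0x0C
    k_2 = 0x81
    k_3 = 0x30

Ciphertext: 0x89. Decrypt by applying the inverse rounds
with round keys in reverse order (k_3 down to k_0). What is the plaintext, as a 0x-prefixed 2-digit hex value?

s_0 = ciphertext = 0x89
s_1 = InvRound(s_0, k_3) = 0x35
s_2 = InvRound(s_1, k_2) = 0x4E
s_3 = InvRound(s_2, k_1) = 0x17
s_4 = InvRound(s_3, k_0) = 0x98

0x98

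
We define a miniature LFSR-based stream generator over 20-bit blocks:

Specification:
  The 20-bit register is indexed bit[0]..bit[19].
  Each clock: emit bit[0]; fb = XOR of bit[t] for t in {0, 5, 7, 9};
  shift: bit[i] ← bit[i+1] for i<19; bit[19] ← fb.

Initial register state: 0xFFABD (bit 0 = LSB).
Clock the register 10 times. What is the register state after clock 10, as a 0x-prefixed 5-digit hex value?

reg_0 = 0xFFABD
clock 1: out=1, reg = 0x7FD5E
clock 2: out=0, reg = 0x3FEAF
clock 3: out=1, reg = 0x1FF57
clock 4: out=1, reg = 0x0FFAB
clock 5: out=1, reg = 0x07FD5
clock 6: out=1, reg = 0x83FEA
clock 7: out=0, reg = 0xC1FF5
clock 8: out=1, reg = 0x60FFA
clock 9: out=0, reg = 0xB07FD
clock 10: out=1, reg = 0x583FE

0x583FE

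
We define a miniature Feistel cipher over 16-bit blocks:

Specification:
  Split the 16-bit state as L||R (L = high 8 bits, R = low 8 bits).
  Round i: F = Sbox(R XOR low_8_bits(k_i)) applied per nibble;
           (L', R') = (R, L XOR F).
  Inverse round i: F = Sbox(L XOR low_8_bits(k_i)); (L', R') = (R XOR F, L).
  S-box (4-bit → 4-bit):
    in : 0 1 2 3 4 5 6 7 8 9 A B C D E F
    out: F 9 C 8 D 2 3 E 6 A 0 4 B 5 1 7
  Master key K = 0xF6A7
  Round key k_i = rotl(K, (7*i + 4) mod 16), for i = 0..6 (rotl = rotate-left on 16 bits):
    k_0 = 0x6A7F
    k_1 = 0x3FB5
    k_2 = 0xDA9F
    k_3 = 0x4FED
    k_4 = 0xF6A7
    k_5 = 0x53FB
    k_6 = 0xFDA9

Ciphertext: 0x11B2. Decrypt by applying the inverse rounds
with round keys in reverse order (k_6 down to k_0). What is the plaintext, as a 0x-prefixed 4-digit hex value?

0x829D

s_0 = ciphertext = 0x11B2
s_1 = InvRound(s_0, k_6) = 0xF411
s_2 = InvRound(s_1, k_5) = 0xE6F4
s_3 = InvRound(s_2, k_4) = 0x2DE6
s_4 = InvRound(s_3, k_3) = 0x592D
s_5 = InvRound(s_4, k_2) = 0x9E59
s_6 = InvRound(s_5, k_1) = 0x9D9E
s_7 = InvRound(s_6, k_0) = 0x829D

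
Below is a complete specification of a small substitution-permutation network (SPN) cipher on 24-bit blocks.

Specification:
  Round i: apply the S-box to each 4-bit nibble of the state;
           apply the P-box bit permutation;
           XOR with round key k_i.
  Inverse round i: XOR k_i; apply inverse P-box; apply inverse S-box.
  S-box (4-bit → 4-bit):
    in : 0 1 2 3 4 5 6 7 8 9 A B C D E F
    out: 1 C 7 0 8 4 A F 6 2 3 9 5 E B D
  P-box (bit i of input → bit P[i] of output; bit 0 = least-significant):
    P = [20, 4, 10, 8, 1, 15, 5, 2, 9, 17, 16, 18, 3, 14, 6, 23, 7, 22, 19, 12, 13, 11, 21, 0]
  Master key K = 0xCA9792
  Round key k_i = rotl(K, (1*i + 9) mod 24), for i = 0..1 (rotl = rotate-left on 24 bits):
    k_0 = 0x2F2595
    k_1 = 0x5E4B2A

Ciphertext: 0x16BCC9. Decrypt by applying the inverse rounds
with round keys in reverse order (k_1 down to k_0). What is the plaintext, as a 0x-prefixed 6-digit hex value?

s_0 = ciphertext = 0x16BCC9
s_1 = InvRound(s_0, k_1) = 0xB78021
s_2 = InvRound(s_1, k_0) = 0x0C43D7

0x0C43D7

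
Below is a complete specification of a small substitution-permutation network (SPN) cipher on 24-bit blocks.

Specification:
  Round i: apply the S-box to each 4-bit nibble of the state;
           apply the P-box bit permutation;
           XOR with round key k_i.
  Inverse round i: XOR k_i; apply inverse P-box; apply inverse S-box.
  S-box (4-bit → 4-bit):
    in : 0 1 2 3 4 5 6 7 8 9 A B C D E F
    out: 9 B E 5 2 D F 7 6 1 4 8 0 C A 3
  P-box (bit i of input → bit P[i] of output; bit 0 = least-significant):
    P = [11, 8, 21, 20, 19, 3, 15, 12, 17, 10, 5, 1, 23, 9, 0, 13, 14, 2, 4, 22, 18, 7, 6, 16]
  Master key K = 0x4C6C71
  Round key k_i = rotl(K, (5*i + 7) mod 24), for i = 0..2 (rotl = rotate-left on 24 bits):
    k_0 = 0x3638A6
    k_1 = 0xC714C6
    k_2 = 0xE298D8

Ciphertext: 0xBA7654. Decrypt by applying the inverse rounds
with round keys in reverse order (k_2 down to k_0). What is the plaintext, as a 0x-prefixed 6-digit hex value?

0xDD02EF

s_0 = ciphertext = 0xBA7654
s_1 = InvRound(s_0, k_2) = 0x41E470
s_2 = InvRound(s_1, k_1) = 0xF705DC
s_3 = InvRound(s_2, k_0) = 0xDD02EF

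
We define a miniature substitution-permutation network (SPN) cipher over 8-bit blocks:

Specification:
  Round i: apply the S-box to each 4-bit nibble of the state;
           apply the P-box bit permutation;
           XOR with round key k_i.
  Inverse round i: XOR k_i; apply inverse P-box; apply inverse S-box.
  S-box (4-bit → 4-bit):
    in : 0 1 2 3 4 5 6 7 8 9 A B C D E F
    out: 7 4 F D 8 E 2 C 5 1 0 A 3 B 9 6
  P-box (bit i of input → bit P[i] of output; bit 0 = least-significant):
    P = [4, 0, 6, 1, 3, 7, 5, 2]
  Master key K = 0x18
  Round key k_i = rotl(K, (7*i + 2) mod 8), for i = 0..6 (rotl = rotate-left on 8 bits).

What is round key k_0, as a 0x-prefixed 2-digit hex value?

0x60

K = 0x18
k_0 = rotl(K, (7*0+2) mod 8) = rotl(K, 2) = 0x60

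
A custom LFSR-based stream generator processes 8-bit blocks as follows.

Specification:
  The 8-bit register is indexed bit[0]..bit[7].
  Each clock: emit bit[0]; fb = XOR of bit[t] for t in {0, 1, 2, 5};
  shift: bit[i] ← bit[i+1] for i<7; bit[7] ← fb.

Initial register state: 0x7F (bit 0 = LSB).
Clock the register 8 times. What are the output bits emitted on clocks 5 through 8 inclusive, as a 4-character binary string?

1110

reg_0 = 0x7F
clock 1: out=1, reg = 0x3F
clock 2: out=1, reg = 0x1F
clock 3: out=1, reg = 0x8F
clock 4: out=1, reg = 0xC7
clock 5: out=1, reg = 0xE3
clock 6: out=1, reg = 0xF1
clock 7: out=1, reg = 0x78
clock 8: out=0, reg = 0xBC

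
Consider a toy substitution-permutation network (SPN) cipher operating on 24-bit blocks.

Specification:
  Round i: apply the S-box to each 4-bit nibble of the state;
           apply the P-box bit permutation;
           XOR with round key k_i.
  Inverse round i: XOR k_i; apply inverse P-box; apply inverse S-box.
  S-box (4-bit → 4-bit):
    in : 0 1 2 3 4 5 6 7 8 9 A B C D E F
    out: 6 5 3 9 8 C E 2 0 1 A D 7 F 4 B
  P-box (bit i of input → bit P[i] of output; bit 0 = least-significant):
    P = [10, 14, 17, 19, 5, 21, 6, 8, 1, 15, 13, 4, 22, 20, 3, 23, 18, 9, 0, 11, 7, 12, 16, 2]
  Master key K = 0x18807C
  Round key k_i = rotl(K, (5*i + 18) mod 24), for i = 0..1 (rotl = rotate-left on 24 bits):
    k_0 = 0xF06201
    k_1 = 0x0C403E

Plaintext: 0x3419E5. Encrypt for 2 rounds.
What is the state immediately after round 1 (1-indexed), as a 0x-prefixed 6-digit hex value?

s_0 = plaintext = 0x3419E5
s_1 = Round(s_0, k_0) = 0xBA6ACF
s_2 = Round(s_1, k_1) = 0xB58EC2

0xBA6ACF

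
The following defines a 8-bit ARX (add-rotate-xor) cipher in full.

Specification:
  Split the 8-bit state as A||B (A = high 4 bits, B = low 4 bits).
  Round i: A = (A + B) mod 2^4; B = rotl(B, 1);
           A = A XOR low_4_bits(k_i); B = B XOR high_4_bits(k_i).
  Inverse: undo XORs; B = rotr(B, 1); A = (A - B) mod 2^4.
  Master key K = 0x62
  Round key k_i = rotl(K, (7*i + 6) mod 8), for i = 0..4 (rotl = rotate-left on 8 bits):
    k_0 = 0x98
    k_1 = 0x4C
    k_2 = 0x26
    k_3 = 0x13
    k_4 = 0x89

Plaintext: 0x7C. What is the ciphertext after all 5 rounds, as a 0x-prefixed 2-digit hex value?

0x10

s_0 = plaintext = 0x7C
s_1 = Round(s_0, k_0) = 0xB0
s_2 = Round(s_1, k_1) = 0x74
s_3 = Round(s_2, k_2) = 0xDA
s_4 = Round(s_3, k_3) = 0x44
s_5 = Round(s_4, k_4) = 0x10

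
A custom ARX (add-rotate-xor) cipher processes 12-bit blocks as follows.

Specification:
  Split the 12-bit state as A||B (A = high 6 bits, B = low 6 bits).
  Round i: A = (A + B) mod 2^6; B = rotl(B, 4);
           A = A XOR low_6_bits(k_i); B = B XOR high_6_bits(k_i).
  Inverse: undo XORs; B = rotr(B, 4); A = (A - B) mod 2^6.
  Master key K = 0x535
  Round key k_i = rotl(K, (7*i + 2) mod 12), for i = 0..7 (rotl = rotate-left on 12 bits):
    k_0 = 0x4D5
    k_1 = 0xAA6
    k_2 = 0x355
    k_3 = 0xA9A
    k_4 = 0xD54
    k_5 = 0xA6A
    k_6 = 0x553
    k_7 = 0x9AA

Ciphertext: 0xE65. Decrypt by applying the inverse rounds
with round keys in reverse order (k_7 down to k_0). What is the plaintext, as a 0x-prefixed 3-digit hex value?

0x8D1

s_0 = ciphertext = 0xE65
s_1 = InvRound(s_0, k_7) = 0x1CC
s_2 = InvRound(s_1, k_6) = 0xBE5
s_3 = InvRound(s_2, k_5) = 0x570
s_4 = InvRound(s_3, k_4) = 0xB54
s_5 = InvRound(s_4, k_3) = 0xF3B
s_6 = InvRound(s_5, k_2) = 0x39B
s_7 = InvRound(s_6, k_1) = 0x847
s_8 = InvRound(s_7, k_0) = 0x8D1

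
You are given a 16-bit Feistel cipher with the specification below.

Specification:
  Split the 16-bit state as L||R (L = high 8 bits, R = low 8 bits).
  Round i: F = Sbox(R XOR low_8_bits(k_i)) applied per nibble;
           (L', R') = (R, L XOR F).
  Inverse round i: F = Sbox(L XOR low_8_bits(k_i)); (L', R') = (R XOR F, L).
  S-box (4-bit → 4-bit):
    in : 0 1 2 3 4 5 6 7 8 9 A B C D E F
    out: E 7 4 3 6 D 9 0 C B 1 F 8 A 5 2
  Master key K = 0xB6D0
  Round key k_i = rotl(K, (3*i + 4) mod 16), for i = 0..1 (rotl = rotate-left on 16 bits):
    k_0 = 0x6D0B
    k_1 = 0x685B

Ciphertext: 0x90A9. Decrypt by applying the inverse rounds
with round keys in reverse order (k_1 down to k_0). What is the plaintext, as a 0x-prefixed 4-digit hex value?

0xDA26

s_0 = ciphertext = 0x90A9
s_1 = InvRound(s_0, k_1) = 0x2690
s_2 = InvRound(s_1, k_0) = 0xDA26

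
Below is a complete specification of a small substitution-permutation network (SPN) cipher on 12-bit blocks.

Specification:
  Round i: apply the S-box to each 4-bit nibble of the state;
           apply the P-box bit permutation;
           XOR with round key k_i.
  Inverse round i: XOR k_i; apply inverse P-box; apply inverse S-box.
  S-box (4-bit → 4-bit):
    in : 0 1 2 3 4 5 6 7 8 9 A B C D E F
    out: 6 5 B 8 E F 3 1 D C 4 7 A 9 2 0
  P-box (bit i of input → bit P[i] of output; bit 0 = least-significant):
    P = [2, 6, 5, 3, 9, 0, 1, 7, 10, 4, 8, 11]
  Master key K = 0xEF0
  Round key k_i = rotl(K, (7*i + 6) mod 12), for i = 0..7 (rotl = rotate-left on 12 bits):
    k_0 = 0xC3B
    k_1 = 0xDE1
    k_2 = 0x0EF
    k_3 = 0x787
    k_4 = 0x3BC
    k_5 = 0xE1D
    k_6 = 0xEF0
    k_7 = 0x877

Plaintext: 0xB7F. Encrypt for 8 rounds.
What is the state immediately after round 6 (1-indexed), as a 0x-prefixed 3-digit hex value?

0x2F3

s_0 = plaintext = 0xB7F
s_1 = Round(s_0, k_0) = 0xB2B
s_2 = Round(s_1, k_1) = 0xA14
s_3 = Round(s_2, k_2) = 0x385
s_4 = Round(s_3, k_3) = 0xD69
s_5 = Round(s_4, k_4) = 0xD95
s_6 = Round(s_5, k_5) = 0x2F3
s_7 = Round(s_6, k_6) = 0x2E8
s_8 = Round(s_7, k_7) = 0x44A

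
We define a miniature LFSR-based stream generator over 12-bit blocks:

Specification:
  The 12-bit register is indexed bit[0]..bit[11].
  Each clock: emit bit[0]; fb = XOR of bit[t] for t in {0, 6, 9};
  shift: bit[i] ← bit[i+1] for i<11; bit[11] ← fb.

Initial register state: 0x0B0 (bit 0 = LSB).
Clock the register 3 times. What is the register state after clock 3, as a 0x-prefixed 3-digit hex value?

0x416

reg_0 = 0x0B0
clock 1: out=0, reg = 0x058
clock 2: out=0, reg = 0x82C
clock 3: out=0, reg = 0x416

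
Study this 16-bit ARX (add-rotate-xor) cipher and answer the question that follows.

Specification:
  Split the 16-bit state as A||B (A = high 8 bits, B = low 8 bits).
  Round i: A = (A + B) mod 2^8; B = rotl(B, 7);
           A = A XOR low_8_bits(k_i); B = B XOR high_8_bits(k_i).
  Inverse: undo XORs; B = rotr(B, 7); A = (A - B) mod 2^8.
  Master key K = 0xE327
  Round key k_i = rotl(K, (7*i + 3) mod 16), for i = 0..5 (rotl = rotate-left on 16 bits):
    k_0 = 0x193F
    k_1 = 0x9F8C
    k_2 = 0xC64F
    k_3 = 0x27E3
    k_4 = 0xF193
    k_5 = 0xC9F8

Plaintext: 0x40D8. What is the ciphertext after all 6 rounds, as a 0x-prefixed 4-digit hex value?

s_0 = plaintext = 0x40D8
s_1 = Round(s_0, k_0) = 0x2775
s_2 = Round(s_1, k_1) = 0x1025
s_3 = Round(s_2, k_2) = 0x7A54
s_4 = Round(s_3, k_3) = 0x2D0D
s_5 = Round(s_4, k_4) = 0xA977
s_6 = Round(s_5, k_5) = 0xD872

0xD872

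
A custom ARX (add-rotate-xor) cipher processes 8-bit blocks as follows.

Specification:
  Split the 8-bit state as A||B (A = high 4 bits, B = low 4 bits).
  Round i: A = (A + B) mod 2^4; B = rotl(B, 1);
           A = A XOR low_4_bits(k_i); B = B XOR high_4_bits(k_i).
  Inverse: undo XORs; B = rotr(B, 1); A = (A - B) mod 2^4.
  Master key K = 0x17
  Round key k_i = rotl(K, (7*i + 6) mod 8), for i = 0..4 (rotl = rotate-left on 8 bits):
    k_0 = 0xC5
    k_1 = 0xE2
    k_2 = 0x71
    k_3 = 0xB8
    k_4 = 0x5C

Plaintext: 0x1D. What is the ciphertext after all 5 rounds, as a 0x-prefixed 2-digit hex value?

0x9F

s_0 = plaintext = 0x1D
s_1 = Round(s_0, k_0) = 0xB7
s_2 = Round(s_1, k_1) = 0x00
s_3 = Round(s_2, k_2) = 0x17
s_4 = Round(s_3, k_3) = 0x05
s_5 = Round(s_4, k_4) = 0x9F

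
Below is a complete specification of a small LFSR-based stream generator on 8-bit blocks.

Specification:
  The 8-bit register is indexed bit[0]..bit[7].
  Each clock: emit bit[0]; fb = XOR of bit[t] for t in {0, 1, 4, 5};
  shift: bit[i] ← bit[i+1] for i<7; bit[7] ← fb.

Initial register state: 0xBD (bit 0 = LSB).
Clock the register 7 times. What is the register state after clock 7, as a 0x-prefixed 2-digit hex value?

reg_0 = 0xBD
clock 1: out=1, reg = 0xDE
clock 2: out=0, reg = 0x6F
clock 3: out=1, reg = 0xB7
clock 4: out=1, reg = 0x5B
clock 5: out=1, reg = 0xAD
clock 6: out=1, reg = 0x56
clock 7: out=0, reg = 0x2B

0x2B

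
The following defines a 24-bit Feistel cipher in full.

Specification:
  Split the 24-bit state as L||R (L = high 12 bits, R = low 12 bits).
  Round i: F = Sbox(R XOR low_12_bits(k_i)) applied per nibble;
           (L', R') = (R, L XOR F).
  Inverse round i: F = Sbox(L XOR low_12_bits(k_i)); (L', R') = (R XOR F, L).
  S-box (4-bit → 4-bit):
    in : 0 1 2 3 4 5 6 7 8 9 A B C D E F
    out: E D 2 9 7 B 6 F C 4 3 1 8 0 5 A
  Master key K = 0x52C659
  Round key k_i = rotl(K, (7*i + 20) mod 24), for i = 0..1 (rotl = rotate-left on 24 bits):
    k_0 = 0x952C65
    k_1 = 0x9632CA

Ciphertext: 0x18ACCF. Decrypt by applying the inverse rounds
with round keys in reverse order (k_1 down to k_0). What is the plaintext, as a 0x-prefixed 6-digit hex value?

0x58D5B1

s_0 = ciphertext = 0x18ACCF
s_1 = InvRound(s_0, k_1) = 0x5B118A
s_2 = InvRound(s_1, k_0) = 0x58D5B1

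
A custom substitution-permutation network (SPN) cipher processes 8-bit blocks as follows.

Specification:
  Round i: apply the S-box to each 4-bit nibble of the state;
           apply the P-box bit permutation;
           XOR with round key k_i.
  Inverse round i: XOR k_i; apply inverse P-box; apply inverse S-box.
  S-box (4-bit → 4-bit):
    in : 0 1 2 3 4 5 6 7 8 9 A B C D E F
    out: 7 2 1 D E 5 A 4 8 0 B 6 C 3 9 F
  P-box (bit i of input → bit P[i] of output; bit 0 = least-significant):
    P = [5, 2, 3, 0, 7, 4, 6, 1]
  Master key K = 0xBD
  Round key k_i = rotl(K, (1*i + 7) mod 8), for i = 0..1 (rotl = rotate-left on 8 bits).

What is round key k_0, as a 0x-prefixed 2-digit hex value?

K = 0xBD
k_0 = rotl(K, (1*0+7) mod 8) = rotl(K, 7) = 0xDE

0xDE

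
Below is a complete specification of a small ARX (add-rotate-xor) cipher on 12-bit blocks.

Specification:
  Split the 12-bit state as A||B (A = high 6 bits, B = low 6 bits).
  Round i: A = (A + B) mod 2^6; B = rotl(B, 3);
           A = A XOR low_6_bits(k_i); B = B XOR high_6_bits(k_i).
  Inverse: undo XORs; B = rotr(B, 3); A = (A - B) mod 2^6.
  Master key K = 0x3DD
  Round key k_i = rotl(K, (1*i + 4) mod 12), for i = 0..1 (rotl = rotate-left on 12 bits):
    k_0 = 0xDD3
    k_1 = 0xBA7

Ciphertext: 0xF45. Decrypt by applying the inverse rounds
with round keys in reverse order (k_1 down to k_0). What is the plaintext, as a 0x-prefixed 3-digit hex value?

s_0 = ciphertext = 0xF45
s_1 = InvRound(s_0, k_1) = 0xF5D
s_2 = InvRound(s_1, k_0) = 0x655

0x655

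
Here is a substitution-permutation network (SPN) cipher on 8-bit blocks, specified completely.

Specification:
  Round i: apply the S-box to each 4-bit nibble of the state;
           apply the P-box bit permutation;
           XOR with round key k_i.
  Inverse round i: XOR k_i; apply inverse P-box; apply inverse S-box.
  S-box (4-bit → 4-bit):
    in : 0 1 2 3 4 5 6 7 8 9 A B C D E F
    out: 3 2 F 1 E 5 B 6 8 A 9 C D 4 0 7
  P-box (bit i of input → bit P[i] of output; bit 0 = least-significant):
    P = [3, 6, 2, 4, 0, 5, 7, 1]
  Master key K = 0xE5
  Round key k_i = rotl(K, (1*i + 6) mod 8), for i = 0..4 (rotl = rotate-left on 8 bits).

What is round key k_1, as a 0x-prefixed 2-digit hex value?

0xF2

K = 0xE5
k_0 = rotl(K, (1*0+6) mod 8) = rotl(K, 6) = 0x79
k_1 = rotl(K, (1*1+6) mod 8) = rotl(K, 7) = 0xF2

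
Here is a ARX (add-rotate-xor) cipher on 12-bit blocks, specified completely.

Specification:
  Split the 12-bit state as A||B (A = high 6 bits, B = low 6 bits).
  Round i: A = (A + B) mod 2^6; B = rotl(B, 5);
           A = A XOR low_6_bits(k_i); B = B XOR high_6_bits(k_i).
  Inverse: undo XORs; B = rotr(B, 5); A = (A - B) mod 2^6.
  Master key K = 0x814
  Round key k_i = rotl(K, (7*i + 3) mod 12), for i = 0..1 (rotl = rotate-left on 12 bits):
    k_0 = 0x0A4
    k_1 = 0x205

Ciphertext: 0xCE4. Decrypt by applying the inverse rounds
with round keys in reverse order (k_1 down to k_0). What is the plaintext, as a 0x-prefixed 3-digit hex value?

s_0 = ciphertext = 0xCE4
s_1 = InvRound(s_0, k_1) = 0x759
s_2 = InvRound(s_1, k_0) = 0x0F6

0x0F6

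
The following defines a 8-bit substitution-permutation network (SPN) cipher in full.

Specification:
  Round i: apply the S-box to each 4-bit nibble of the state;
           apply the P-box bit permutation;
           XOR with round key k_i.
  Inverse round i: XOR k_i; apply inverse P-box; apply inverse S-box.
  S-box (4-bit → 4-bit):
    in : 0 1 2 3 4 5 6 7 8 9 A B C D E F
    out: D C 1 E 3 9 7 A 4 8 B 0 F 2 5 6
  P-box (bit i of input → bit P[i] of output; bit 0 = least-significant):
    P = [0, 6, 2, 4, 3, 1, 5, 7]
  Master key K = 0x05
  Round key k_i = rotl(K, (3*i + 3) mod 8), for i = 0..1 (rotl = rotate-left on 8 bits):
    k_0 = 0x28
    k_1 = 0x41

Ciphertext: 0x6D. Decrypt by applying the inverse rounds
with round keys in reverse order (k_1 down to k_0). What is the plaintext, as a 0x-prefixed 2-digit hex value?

s_0 = ciphertext = 0x6D
s_1 = InvRound(s_0, k_1) = 0xE8
s_2 = InvRound(s_1, k_0) = 0x9D

0x9D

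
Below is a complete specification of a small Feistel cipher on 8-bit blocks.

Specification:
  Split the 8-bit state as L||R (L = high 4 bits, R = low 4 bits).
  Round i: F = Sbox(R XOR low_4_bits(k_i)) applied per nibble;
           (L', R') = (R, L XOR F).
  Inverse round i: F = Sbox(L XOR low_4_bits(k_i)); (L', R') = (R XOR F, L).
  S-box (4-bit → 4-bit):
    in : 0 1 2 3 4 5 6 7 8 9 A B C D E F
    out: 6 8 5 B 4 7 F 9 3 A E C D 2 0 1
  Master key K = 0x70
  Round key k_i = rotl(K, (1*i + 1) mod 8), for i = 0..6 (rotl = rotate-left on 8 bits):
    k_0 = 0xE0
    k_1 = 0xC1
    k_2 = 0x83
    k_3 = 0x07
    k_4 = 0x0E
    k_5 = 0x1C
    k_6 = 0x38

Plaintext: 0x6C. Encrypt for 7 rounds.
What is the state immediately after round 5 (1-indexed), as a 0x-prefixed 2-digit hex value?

0x60

s_0 = plaintext = 0x6C
s_1 = Round(s_0, k_0) = 0xCB
s_2 = Round(s_1, k_1) = 0xB2
s_3 = Round(s_2, k_2) = 0x23
s_4 = Round(s_3, k_3) = 0x36
s_5 = Round(s_4, k_4) = 0x60
s_6 = Round(s_5, k_5) = 0x0B
s_7 = Round(s_6, k_6) = 0xBB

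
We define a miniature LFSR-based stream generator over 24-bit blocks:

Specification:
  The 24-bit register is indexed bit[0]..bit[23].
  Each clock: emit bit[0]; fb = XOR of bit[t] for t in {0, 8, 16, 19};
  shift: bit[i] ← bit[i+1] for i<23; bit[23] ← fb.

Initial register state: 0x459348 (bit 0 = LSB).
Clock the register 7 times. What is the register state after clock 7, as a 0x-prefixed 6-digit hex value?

reg_0 = 0x459348
clock 1: out=0, reg = 0x22C9A4
clock 2: out=0, reg = 0x9164D2
clock 3: out=0, reg = 0xC8B269
clock 4: out=1, reg = 0x645934
clock 5: out=0, reg = 0xB22C9A
clock 6: out=0, reg = 0x59164D
clock 7: out=1, reg = 0xAC8B26

0xAC8B26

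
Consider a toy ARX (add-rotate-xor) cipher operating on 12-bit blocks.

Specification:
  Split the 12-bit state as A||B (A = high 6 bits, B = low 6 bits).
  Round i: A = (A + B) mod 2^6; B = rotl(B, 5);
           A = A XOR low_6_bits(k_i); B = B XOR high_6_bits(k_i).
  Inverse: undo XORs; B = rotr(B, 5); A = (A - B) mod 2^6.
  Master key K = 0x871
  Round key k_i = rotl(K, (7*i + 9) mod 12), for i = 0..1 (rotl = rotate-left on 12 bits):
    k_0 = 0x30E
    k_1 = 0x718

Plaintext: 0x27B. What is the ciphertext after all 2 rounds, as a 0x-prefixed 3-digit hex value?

s_0 = plaintext = 0x27B
s_1 = Round(s_0, k_0) = 0x2B1
s_2 = Round(s_1, k_1) = 0x8E4

0x8E4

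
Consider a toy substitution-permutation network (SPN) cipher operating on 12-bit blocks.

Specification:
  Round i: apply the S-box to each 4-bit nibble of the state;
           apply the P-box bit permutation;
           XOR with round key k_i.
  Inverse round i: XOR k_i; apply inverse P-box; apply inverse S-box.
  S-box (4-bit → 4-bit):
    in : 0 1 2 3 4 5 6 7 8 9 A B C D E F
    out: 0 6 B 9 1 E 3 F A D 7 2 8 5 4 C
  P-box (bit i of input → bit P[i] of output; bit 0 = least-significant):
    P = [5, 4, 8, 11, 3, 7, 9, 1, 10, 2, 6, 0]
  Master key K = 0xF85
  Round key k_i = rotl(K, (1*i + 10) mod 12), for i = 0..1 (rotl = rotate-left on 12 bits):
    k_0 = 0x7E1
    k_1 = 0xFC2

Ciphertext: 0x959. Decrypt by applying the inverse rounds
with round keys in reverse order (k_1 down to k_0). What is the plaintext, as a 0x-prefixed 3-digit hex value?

0x42B

s_0 = ciphertext = 0x959
s_1 = InvRound(s_0, k_1) = 0x37B
s_2 = InvRound(s_1, k_0) = 0x42B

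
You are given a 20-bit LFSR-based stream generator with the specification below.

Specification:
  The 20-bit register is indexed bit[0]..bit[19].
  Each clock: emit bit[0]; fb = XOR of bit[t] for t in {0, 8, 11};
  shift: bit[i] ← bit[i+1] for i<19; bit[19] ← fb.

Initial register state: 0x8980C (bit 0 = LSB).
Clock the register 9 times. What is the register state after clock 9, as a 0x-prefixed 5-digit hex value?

0xC3C4C

reg_0 = 0x8980C
clock 1: out=0, reg = 0xC4C06
clock 2: out=0, reg = 0xE2603
clock 3: out=1, reg = 0xF1301
clock 4: out=1, reg = 0x78980
clock 5: out=0, reg = 0x3C4C0
clock 6: out=0, reg = 0x1E260
clock 7: out=0, reg = 0x0F130
clock 8: out=0, reg = 0x87898
clock 9: out=0, reg = 0xC3C4C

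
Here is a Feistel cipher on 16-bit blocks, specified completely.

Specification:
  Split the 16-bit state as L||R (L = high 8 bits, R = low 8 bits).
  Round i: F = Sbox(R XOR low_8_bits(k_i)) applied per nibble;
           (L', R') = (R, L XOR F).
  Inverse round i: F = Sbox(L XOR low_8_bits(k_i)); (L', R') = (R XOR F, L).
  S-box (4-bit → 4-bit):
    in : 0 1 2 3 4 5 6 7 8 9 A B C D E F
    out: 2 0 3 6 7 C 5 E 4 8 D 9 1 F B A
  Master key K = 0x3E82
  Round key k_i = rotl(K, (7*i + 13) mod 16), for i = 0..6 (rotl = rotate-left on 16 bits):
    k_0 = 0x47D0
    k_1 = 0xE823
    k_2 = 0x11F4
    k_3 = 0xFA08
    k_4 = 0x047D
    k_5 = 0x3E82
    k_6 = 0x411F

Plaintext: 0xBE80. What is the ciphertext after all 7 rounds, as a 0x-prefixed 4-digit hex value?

0xCD5B

s_0 = plaintext = 0xBE80
s_1 = Round(s_0, k_0) = 0x807C
s_2 = Round(s_1, k_1) = 0x7C4A
s_3 = Round(s_2, k_2) = 0x4AE7
s_4 = Round(s_3, k_3) = 0xE7F0
s_5 = Round(s_4, k_4) = 0xF0A8
s_6 = Round(s_5, k_5) = 0xA8CD
s_7 = Round(s_6, k_6) = 0xCD5B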